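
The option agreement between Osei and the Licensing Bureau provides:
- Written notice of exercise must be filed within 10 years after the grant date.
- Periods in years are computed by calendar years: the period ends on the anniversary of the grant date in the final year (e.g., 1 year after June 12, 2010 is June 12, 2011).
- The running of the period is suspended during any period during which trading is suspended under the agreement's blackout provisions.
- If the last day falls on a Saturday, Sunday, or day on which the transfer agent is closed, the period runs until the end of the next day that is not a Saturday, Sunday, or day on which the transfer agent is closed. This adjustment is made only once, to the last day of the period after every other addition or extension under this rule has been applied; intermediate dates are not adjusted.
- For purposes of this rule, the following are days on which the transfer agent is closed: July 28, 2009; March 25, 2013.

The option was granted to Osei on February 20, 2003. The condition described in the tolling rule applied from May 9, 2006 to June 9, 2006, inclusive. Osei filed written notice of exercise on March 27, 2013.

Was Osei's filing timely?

10 years after February 20, 2003 is February 20, 2013.
From May 9, 2006 through June 9, 2006 inclusive is 32 days; tolling adds 32 days: February 20, 2013 + 32 days = March 24, 2013.
March 24, 2013 is Sunday; March 25, 2013 is a listed holiday. The next qualifying day is March 26, 2013.
The deadline is March 26, 2013; the filing on March 27, 2013 is after that date.

No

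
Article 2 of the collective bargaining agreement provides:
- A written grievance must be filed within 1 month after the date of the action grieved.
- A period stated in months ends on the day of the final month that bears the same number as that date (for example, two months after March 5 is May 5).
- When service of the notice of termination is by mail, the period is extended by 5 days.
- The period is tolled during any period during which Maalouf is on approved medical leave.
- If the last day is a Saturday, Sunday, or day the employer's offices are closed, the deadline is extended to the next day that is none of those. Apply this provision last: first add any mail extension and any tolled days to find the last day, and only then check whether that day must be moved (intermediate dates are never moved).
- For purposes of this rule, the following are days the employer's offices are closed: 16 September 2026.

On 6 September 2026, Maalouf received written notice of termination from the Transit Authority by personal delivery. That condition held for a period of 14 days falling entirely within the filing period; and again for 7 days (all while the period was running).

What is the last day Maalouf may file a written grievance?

1 month after 6 September 2026 is October 6, 2026.
Service was not by mail, so no mail extension applies.
Tolling adds 14 days: October 6, 2026 + 14 days = October 20, 2026.
Tolling adds 7 days: October 20, 2026 + 7 days = October 27, 2026.
October 27, 2026 is a Tuesday and not a day the employer's offices are closed, so no extension applies.

October 27, 2026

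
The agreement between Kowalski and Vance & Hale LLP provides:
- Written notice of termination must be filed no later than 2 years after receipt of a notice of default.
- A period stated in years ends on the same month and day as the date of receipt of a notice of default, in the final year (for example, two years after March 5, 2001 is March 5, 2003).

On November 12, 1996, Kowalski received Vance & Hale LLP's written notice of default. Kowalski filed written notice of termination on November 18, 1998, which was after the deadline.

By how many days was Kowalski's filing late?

2 years after November 12, 1996 is November 12, 1998.
The deadline is November 12, 1998; from November 12, 1998 to November 18, 1998 is 6 days.

6 days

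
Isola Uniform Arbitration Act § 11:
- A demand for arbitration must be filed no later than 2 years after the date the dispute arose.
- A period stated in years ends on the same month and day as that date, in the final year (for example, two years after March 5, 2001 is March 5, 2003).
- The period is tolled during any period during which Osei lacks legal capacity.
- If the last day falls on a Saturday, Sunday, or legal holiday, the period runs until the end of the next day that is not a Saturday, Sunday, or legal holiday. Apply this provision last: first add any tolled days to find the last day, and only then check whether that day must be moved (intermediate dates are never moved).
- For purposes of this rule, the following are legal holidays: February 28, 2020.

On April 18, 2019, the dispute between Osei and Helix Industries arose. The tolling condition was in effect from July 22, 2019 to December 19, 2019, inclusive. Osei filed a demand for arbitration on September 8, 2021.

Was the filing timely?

Yes

2 years after April 18, 2019 is April 18, 2021.
From July 22, 2019 through December 19, 2019 inclusive is 151 days; tolling adds 151 days: April 18, 2021 + 151 days = September 16, 2021.
September 16, 2021 is a Thursday and not a legal holiday, so no extension applies.
The deadline is September 16, 2021; the filing on September 8, 2021 is on or before that date.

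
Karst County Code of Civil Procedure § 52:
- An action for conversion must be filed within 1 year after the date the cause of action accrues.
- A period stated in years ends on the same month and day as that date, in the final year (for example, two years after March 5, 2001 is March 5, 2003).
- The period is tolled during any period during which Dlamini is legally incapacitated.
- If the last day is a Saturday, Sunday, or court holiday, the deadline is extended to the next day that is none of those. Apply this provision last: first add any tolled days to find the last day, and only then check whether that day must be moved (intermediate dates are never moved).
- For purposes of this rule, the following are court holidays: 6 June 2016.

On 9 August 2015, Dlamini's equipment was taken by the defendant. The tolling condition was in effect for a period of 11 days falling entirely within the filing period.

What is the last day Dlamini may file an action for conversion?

August 22, 2016

1 year after 9 August 2015 is August 9, 2016.
Tolling adds 11 days: August 9, 2016 + 11 days = August 20, 2016.
August 20, 2016 is Saturday; August 21, 2016 is Sunday. The next qualifying day is August 22, 2016.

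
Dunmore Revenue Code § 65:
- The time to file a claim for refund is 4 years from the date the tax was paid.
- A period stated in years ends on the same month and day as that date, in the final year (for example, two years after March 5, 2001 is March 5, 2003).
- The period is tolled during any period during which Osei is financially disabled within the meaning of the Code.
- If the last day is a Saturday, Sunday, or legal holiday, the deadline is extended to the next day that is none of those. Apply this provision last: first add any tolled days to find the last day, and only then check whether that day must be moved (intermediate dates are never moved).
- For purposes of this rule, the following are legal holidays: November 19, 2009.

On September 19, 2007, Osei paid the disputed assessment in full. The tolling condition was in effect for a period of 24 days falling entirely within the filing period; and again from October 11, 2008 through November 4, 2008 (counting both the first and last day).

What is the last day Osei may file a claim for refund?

November 7, 2011

4 years after September 19, 2007 is September 19, 2011.
Tolling adds 24 days: September 19, 2011 + 24 days = October 13, 2011.
From October 11, 2008 through November 4, 2008 inclusive is 25 days; tolling adds 25 days: October 13, 2011 + 25 days = November 7, 2011.
November 7, 2011 is a Monday and not a legal holiday, so no extension applies.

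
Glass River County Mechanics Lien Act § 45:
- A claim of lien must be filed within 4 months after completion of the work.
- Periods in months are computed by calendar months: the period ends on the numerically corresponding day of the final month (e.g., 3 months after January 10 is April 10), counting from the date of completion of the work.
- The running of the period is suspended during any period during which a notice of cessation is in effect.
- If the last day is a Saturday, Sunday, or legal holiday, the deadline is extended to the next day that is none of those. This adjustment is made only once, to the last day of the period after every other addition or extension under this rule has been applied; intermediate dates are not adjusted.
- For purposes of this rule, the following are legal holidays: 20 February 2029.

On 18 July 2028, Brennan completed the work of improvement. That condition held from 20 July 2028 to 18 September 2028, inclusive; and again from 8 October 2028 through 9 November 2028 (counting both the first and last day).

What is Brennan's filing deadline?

February 21, 2029

4 months after 18 July 2028 is November 18, 2028.
From July 20, 2028 through September 18, 2028 inclusive is 61 days; tolling adds 61 days: November 18, 2028 + 61 days = January 18, 2029.
From October 8, 2028 through November 9, 2028 inclusive is 33 days; tolling adds 33 days: January 18, 2029 + 33 days = February 20, 2029.
February 20, 2029 is a listed holiday. The next qualifying day is February 21, 2029.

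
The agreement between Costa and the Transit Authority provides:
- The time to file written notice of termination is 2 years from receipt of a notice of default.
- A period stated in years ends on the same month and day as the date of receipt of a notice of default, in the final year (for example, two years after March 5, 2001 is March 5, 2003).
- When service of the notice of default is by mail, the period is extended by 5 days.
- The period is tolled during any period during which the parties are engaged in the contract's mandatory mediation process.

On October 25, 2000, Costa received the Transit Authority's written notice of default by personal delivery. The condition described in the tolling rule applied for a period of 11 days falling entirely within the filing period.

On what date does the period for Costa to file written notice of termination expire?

November 5, 2002

2 years after October 25, 2000 is October 25, 2002.
Service was not by mail, so no mail extension applies.
Tolling adds 11 days: October 25, 2002 + 11 days = November 5, 2002.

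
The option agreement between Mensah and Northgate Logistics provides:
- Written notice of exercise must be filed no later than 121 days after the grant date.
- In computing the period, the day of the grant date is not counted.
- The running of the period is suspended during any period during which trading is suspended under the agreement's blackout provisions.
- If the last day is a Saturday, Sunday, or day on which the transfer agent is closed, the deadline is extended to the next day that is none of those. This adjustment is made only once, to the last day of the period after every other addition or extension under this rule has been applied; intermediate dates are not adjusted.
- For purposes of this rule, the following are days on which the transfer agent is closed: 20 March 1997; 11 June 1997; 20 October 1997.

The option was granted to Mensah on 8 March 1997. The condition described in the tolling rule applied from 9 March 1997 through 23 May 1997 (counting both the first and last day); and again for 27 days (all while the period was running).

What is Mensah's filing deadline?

121 days after 8 March 1997 is July 7, 1997.
From March 9, 1997 through May 23, 1997 inclusive is 76 days; tolling adds 76 days: July 7, 1997 + 76 days = September 21, 1997.
Tolling adds 27 days: September 21, 1997 + 27 days = October 18, 1997.
October 18, 1997 is Saturday; October 19, 1997 is Sunday; October 20, 1997 is a listed holiday. The next qualifying day is October 21, 1997.

October 21, 1997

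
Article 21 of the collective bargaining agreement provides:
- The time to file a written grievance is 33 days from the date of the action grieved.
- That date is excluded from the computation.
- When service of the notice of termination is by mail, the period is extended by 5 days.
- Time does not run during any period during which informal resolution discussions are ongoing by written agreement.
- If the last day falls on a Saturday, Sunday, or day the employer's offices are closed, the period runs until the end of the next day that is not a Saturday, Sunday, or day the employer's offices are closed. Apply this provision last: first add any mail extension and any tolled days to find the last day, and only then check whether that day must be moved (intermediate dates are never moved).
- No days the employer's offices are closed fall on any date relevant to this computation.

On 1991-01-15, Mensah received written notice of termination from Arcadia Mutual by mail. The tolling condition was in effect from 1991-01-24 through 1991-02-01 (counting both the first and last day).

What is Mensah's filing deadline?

33 days after 1991-01-15 is February 17, 1991.
Service was by mail, adding 5 days: February 17, 1991 + 5 days = February 22, 1991.
From January 24, 1991 through February 1, 1991 inclusive is 9 days; tolling adds 9 days: February 22, 1991 + 9 days = March 3, 1991.
March 3, 1991 is Sunday. The next qualifying day is March 4, 1991.

March 4, 1991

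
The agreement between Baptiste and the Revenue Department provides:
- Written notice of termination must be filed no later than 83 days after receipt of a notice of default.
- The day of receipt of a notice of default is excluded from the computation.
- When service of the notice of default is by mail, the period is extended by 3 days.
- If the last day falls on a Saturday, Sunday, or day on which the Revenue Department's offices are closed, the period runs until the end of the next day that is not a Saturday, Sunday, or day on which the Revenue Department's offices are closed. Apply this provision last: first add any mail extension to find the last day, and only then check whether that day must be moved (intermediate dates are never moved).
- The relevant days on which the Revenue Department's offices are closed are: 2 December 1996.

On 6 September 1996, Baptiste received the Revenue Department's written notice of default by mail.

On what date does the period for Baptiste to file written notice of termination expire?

83 days after 6 September 1996 is November 28, 1996.
Service was by mail, adding 3 days: November 28, 1996 + 3 days = December 1, 1996.
December 1, 1996 is Sunday; December 2, 1996 is a listed holiday. The next qualifying day is December 3, 1996.

December 3, 1996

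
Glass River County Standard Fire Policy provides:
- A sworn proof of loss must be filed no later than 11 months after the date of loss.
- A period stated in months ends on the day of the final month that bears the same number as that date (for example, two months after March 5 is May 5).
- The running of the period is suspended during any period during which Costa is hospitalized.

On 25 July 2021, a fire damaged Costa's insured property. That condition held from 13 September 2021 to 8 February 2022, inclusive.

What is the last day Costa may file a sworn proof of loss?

November 21, 2022

11 months after 25 July 2021 is June 25, 2022.
From September 13, 2021 through February 8, 2022 inclusive is 149 days; tolling adds 149 days: June 25, 2022 + 149 days = November 21, 2022.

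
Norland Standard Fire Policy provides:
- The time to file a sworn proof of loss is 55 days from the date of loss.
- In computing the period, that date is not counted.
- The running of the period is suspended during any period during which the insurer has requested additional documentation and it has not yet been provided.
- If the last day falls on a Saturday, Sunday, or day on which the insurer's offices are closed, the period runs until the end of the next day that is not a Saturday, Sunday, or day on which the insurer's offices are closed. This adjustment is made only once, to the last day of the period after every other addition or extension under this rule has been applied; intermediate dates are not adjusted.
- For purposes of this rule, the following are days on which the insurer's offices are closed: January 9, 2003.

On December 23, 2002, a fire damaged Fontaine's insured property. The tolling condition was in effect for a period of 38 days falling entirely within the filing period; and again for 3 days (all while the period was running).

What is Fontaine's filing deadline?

55 days after December 23, 2002 is February 16, 2003.
Tolling adds 38 days: February 16, 2003 + 38 days = March 26, 2003.
Tolling adds 3 days: March 26, 2003 + 3 days = March 29, 2003.
March 29, 2003 is Saturday; March 30, 2003 is Sunday. The next qualifying day is March 31, 2003.

March 31, 2003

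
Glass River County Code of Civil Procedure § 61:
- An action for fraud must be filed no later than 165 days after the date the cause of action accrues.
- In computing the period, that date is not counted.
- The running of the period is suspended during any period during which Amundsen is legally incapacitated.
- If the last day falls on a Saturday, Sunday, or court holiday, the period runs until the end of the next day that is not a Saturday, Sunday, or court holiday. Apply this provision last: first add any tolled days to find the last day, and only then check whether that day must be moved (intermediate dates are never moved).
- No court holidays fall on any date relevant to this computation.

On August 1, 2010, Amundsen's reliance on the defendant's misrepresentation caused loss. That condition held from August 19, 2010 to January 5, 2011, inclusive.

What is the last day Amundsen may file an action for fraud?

June 2, 2011

165 days after August 1, 2010 is January 13, 2011.
From August 19, 2010 through January 5, 2011 inclusive is 140 days; tolling adds 140 days: January 13, 2011 + 140 days = June 2, 2011.
June 2, 2011 is a Thursday and not a court holiday, so no extension applies.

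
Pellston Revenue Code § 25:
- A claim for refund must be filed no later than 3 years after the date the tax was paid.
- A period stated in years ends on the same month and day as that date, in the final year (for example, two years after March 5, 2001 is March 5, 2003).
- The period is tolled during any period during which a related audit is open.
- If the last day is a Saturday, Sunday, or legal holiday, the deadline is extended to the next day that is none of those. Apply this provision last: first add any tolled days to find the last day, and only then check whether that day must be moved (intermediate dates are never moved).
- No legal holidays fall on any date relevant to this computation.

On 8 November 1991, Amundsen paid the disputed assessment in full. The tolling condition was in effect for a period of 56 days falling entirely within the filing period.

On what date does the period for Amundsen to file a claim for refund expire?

3 years after 8 November 1991 is November 8, 1994.
Tolling adds 56 days: November 8, 1994 + 56 days = January 3, 1995.
January 3, 1995 is a Tuesday and not a legal holiday, so no extension applies.

January 3, 1995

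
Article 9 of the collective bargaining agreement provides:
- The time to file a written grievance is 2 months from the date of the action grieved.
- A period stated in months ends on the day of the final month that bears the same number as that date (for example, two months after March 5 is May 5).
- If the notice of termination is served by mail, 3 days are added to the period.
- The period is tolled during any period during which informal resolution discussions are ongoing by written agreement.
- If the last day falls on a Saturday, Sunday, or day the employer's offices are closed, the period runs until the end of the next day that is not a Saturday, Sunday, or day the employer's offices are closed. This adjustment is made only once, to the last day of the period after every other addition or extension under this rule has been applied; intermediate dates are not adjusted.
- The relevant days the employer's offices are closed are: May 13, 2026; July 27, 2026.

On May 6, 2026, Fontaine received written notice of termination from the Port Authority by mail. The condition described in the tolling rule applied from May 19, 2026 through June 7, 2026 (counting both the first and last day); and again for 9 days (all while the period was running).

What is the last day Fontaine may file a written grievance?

2 months after May 6, 2026 is July 6, 2026.
Service was by mail, adding 3 days: July 6, 2026 + 3 days = July 9, 2026.
From May 19, 2026 through June 7, 2026 inclusive is 20 days; tolling adds 20 days: July 9, 2026 + 20 days = July 29, 2026.
Tolling adds 9 days: July 29, 2026 + 9 days = August 7, 2026.
August 7, 2026 is a Friday and not a day the employer's offices are closed, so no extension applies.

August 7, 2026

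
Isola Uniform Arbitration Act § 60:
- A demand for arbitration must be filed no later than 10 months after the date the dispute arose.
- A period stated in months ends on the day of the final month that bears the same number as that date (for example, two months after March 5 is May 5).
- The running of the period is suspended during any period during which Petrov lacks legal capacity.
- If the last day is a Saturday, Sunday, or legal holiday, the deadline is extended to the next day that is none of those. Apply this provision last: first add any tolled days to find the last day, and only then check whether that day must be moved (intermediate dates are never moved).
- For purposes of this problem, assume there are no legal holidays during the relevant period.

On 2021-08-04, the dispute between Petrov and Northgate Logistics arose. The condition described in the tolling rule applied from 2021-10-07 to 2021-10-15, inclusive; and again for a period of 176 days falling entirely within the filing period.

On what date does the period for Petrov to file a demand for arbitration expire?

10 months after 2021-08-04 is June 4, 2022.
From October 7, 2021 through October 15, 2021 inclusive is 9 days; tolling adds 9 days: June 4, 2022 + 9 days = June 13, 2022.
Tolling adds 176 days: June 13, 2022 + 176 days = December 6, 2022.
December 6, 2022 is a Tuesday and not a legal holiday, so no extension applies.

December 6, 2022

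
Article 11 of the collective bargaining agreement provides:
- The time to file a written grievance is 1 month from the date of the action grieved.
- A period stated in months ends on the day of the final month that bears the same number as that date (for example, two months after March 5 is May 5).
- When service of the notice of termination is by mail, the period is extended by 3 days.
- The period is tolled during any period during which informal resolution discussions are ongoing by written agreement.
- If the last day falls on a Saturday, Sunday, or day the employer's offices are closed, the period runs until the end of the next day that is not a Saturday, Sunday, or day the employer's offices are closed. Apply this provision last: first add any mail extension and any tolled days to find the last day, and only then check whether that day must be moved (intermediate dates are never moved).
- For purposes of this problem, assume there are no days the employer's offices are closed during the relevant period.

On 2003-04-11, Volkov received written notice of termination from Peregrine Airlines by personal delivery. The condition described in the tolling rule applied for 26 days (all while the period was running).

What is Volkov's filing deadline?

June 6, 2003

1 month after 2003-04-11 is May 11, 2003.
Service was not by mail, so no mail extension applies.
Tolling adds 26 days: May 11, 2003 + 26 days = June 6, 2003.
June 6, 2003 is a Friday and not a day the employer's offices are closed, so no extension applies.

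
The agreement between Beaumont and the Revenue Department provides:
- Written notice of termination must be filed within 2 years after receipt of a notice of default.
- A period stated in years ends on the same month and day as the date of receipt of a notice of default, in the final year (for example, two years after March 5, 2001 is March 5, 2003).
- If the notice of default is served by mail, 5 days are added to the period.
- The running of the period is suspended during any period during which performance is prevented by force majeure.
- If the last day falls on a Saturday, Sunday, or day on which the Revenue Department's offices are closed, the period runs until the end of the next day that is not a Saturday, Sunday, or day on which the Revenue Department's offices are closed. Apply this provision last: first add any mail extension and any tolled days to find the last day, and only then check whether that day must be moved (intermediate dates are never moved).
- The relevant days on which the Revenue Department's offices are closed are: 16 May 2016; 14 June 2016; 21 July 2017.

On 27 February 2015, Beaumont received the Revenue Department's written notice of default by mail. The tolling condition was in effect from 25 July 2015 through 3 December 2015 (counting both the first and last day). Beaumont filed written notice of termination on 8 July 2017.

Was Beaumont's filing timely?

2 years after 27 February 2015 is February 27, 2017.
Service was by mail, adding 5 days: February 27, 2017 + 5 days = March 4, 2017.
From July 25, 2015 through December 3, 2015 inclusive is 132 days; tolling adds 132 days: March 4, 2017 + 132 days = July 14, 2017.
July 14, 2017 is a Friday and not a day on which the Revenue Department's offices are closed, so no extension applies.
The deadline is July 14, 2017; the filing on July 8, 2017 is on or before that date.

Yes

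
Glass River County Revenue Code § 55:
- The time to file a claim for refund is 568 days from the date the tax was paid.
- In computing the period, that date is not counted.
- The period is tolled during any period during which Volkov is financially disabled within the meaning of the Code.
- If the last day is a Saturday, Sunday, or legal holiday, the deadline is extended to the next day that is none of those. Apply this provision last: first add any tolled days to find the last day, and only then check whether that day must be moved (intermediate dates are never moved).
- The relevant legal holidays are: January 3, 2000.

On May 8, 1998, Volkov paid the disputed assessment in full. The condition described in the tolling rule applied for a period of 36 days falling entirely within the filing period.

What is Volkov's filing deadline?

January 4, 2000

568 days after May 8, 1998 is November 27, 1999.
Tolling adds 36 days: November 27, 1999 + 36 days = January 2, 2000.
January 2, 2000 is Sunday; January 3, 2000 is a listed holiday. The next qualifying day is January 4, 2000.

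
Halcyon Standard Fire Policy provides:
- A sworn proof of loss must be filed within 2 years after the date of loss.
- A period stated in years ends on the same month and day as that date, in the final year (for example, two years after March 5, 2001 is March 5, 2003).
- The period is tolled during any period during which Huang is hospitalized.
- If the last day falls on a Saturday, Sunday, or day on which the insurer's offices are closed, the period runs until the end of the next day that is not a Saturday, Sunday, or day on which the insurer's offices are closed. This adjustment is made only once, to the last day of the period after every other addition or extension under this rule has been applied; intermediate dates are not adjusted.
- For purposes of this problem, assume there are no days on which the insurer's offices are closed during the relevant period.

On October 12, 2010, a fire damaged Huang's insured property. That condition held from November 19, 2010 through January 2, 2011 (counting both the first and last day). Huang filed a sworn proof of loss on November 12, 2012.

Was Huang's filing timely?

Yes

2 years after October 12, 2010 is October 12, 2012.
From November 19, 2010 through January 2, 2011 inclusive is 45 days; tolling adds 45 days: October 12, 2012 + 45 days = November 26, 2012.
November 26, 2012 is a Monday and not a day on which the insurer's offices are closed, so no extension applies.
The deadline is November 26, 2012; the filing on November 12, 2012 is on or before that date.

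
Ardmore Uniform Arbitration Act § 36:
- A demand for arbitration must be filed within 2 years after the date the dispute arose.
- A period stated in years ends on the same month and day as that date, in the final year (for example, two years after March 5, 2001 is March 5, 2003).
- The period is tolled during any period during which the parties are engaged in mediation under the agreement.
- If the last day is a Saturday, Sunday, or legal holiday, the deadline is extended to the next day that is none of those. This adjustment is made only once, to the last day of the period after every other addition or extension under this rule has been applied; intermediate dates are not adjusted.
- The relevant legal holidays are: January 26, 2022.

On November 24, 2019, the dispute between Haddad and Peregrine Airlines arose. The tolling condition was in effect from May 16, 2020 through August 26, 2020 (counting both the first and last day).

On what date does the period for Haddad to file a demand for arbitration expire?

2 years after November 24, 2019 is November 24, 2021.
From May 16, 2020 through August 26, 2020 inclusive is 103 days; tolling adds 103 days: November 24, 2021 + 103 days = March 7, 2022.
March 7, 2022 is a Monday and not a legal holiday, so no extension applies.

March 7, 2022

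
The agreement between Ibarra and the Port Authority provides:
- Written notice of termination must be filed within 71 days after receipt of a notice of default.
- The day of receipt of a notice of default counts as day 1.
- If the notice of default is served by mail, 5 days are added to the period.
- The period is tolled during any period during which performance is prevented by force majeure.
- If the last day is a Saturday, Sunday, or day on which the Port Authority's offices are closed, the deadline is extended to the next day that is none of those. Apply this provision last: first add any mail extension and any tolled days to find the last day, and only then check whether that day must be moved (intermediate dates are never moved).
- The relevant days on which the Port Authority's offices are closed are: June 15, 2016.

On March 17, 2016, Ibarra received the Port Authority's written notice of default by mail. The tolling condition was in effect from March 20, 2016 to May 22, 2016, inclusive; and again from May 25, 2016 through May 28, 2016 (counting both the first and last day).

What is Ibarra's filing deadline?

Counting March 17, 2016 as day 1, day 71 is May 26, 2016.
Service was by mail, adding 5 days: May 26, 2016 + 5 days = May 31, 2016.
From March 20, 2016 through May 22, 2016 inclusive is 64 days; tolling adds 64 days: May 31, 2016 + 64 days = August 3, 2016.
From May 25, 2016 through May 28, 2016 inclusive is 4 days; tolling adds 4 days: August 3, 2016 + 4 days = August 7, 2016.
August 7, 2016 is Sunday. The next qualifying day is August 8, 2016.

August 8, 2016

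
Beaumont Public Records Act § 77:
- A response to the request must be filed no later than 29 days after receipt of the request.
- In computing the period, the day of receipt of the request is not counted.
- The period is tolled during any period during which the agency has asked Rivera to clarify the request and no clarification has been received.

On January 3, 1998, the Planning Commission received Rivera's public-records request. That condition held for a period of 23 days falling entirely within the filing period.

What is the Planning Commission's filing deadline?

February 24, 1998

29 days after January 3, 1998 is February 1, 1998.
Tolling adds 23 days: February 1, 1998 + 23 days = February 24, 1998.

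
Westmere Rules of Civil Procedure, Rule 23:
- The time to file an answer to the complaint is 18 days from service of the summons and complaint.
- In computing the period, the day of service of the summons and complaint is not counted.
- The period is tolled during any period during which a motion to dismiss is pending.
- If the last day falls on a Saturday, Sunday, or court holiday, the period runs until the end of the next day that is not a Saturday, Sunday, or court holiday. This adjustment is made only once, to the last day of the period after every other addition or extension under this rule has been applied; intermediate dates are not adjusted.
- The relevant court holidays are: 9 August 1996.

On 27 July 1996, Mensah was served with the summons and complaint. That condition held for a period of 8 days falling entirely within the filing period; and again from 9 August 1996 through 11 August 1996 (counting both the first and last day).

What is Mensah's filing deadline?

18 days after 27 July 1996 is August 14, 1996.
Tolling adds 8 days: August 14, 1996 + 8 days = August 22, 1996.
From August 9, 1996 through August 11, 1996 inclusive is 3 days; tolling adds 3 days: August 22, 1996 + 3 days = August 25, 1996.
August 25, 1996 is Sunday. The next qualifying day is August 26, 1996.

August 26, 1996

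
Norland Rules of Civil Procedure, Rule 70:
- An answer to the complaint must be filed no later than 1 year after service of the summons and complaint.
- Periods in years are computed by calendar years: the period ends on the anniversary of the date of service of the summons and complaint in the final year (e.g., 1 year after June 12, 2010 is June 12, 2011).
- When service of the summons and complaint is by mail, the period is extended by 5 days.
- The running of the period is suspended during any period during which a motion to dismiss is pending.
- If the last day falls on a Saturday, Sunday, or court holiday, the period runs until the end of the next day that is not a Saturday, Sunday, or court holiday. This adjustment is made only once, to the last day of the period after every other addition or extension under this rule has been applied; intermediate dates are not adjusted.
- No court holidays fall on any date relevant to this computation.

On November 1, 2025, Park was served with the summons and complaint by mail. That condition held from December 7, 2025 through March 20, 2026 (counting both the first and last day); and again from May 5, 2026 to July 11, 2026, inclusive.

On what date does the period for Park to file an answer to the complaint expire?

1 year after November 1, 2025 is November 1, 2026.
Service was by mail, adding 5 days: November 1, 2026 + 5 days = November 6, 2026.
From December 7, 2025 through March 20, 2026 inclusive is 104 days; tolling adds 104 days: November 6, 2026 + 104 days = February 18, 2027.
From May 5, 2026 through July 11, 2026 inclusive is 68 days; tolling adds 68 days: February 18, 2027 + 68 days = April 27, 2027.
April 27, 2027 is a Tuesday and not a court holiday, so no extension applies.

April 27, 2027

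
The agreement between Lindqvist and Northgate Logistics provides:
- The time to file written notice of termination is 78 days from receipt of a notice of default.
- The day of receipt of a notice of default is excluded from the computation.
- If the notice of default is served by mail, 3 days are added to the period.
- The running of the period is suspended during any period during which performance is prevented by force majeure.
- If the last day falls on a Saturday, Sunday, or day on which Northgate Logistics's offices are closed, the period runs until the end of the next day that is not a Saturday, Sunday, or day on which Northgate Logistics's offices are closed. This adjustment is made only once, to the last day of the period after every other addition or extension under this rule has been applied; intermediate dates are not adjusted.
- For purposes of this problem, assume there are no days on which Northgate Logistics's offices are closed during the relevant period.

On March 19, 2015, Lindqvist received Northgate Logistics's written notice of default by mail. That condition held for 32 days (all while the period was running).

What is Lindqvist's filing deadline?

July 10, 2015

78 days after March 19, 2015 is June 5, 2015.
Service was by mail, adding 3 days: June 5, 2015 + 3 days = June 8, 2015.
Tolling adds 32 days: June 8, 2015 + 32 days = July 10, 2015.
July 10, 2015 is a Friday and not a day on which Northgate Logistics's offices are closed, so no extension applies.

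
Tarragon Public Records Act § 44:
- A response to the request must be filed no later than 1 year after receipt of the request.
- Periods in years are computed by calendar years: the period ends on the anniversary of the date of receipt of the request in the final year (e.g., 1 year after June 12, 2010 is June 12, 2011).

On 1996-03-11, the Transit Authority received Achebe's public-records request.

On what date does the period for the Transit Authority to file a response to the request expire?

March 11, 1997

1 year after 1996-03-11 is March 11, 1997.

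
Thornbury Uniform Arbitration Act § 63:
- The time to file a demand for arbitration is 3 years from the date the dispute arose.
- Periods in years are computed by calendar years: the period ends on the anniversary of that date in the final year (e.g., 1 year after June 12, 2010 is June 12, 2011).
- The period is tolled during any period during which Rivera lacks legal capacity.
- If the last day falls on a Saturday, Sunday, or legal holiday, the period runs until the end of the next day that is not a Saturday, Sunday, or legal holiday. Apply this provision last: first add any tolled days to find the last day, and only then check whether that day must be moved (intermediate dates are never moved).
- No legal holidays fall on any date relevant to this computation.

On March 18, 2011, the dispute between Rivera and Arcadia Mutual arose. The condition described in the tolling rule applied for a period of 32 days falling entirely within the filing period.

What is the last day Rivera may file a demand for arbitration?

April 21, 2014

3 years after March 18, 2011 is March 18, 2014.
Tolling adds 32 days: March 18, 2014 + 32 days = April 19, 2014.
April 19, 2014 is Saturday; April 20, 2014 is Sunday. The next qualifying day is April 21, 2014.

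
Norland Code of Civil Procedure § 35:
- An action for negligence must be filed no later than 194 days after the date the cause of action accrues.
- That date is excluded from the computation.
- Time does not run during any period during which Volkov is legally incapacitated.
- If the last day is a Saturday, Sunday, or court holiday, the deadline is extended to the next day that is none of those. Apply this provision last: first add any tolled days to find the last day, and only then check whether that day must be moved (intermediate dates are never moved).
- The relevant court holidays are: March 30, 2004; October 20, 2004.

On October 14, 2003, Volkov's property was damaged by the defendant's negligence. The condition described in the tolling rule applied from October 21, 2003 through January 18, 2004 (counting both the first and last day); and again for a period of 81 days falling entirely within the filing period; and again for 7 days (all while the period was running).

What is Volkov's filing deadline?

194 days after October 14, 2003 is April 25, 2004.
From October 21, 2003 through January 18, 2004 inclusive is 90 days; tolling adds 90 days: April 25, 2004 + 90 days = July 24, 2004.
Tolling adds 81 days: July 24, 2004 + 81 days = October 13, 2004.
Tolling adds 7 days: October 13, 2004 + 7 days = October 20, 2004.
October 20, 2004 is a listed holiday. The next qualifying day is October 21, 2004.

October 21, 2004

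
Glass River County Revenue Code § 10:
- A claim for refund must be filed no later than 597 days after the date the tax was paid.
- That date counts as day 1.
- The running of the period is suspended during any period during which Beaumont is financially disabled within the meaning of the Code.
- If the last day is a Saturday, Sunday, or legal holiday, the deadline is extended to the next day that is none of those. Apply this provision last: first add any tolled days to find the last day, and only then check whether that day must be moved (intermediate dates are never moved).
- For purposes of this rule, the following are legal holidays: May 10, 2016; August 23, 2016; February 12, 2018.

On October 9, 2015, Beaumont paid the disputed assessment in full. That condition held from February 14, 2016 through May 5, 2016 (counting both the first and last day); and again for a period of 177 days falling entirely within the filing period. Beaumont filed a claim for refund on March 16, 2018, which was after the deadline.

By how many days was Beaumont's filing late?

31 days

Counting October 9, 2015 as day 1, day 597 is May 27, 2017.
From February 14, 2016 through May 5, 2016 inclusive is 82 days; tolling adds 82 days: May 27, 2017 + 82 days = August 17, 2017.
Tolling adds 177 days: August 17, 2017 + 177 days = February 10, 2018.
February 10, 2018 is Saturday; February 11, 2018 is Sunday; February 12, 2018 is a listed holiday. The next qualifying day is February 13, 2018.
The deadline is February 13, 2018; from February 13, 2018 to March 16, 2018 is 31 days.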